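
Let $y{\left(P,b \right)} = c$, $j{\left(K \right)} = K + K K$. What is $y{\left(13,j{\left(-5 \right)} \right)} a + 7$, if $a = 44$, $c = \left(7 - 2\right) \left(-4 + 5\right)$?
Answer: $227$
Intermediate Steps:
$j{\left(K \right)} = K + K^{2}$
$c = 5$ ($c = 5 \cdot 1 = 5$)
$y{\left(P,b \right)} = 5$
$y{\left(13,j{\left(-5 \right)} \right)} a + 7 = 5 \cdot 44 + 7 = 220 + 7 = 227$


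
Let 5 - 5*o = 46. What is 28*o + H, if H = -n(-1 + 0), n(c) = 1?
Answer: -1153/5 ≈ -230.60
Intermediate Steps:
o = -41/5 (o = 1 - 1/5*46 = 1 - 46/5 = -41/5 ≈ -8.2000)
H = -1 (H = -1*1 = -1)
28*o + H = 28*(-41/5) - 1 = -1148/5 - 1 = -1153/5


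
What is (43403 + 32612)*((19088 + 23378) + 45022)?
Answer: 6650400320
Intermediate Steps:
(43403 + 32612)*((19088 + 23378) + 45022) = 76015*(42466 + 45022) = 76015*87488 = 6650400320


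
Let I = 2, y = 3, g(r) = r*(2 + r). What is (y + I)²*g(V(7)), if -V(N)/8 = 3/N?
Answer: 6000/49 ≈ 122.45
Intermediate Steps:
V(N) = -24/N
(y + I)²*g(V(7)) = (3 + 2)²*((-24/7)*(2 - 24/7)) = 5²*((-24*⅐)*(2 - 24*⅐)) = 25*(-24*(2 - 24/7)/7) = 25*(-24/7*(-10/7)) = 25*(240/49) = 6000/49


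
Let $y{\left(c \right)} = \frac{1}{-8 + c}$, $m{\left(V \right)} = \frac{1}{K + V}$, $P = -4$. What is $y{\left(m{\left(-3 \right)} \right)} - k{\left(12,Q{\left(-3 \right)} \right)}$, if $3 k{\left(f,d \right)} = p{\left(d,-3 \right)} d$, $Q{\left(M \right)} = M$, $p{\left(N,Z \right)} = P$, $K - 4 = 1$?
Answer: $- \frac{62}{15} \approx -4.1333$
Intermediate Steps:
$K = 5$ ($K = 4 + 1 = 5$)
$p{\left(N,Z \right)} = -4$
$k{\left(f,d \right)} = - \frac{4 d}{3}$ ($k{\left(f,d \right)} = \frac{\left(-4\right) d}{3} = - \frac{4 d}{3}$)
$m{\left(V \right)} = \frac{1}{5 + V}$
$y{\left(m{\left(-3 \right)} \right)} - k{\left(12,Q{\left(-3 \right)} \right)} = \frac{1}{-8 + \frac{1}{5 - 3}} - \left(- \frac{4}{3}\right) \left(-3\right) = \frac{1}{-8 + \frac{1}{2}} - 4 = \frac{1}{- \frac{15}{2}} - 4 = - \frac{2}{15} - 4 = - \frac{62}{15}$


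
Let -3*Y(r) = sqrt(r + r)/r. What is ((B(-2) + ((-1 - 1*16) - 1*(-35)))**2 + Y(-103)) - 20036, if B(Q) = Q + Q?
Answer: -19840 + I*sqrt(206)/309 ≈ -19840.0 + 0.046449*I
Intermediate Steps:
Y(r) = -sqrt(2)/(3*sqrt(r)) (Y(r) = -sqrt(r + r)/(3*r) = -sqrt(2*r)/(3*r) = -sqrt(2)*sqrt(r)/(3*r) = -sqrt(2)/(3*sqrt(r)))
B(Q) = 2*Q
((B(-2) + ((-1 - 1*16) - 1*(-35)))**2 + Y(-103)) - 20036 = ((2*(-2) + ((-1 - 1*16) - 1*(-35)))**2 - sqrt(2)/(3*sqrt(-103))) - 20036 = ((-4 + ((-1 - 16) + 35))**2 - sqrt(2)*(-I*sqrt(103)/103)/3) - 20036 = ((-4 + (-17 + 35))**2 + I*sqrt(206)/309) - 20036 = ((-4 + 18)**2 + I*sqrt(206)/309) - 20036 = (14**2 + I*sqrt(206)/309) - 20036 = (196 + I*sqrt(206)/309) - 20036 = -19840 + I*sqrt(206)/309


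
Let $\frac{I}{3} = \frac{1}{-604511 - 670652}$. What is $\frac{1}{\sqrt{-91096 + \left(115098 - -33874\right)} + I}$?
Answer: $\frac{1275163}{31369576732369145} + \frac{3252081353138 \sqrt{14469}}{94108730197107435} \approx 0.0041567$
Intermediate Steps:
$I = - \frac{3}{1275163}$ ($I = \frac{3}{-604511 - 670652} = \frac{3}{-1275163} = 3 \left(- \frac{1}{1275163}\right) = - \frac{3}{1275163} \approx -2.3526 \cdot 10^{-6}$)
$\frac{1}{\sqrt{-91096 + \left(115098 - -33874\right)} + I} = \frac{1}{\sqrt{-91096 + \left(115098 - -33874\right)} - \frac{3}{1275163}} = \frac{1}{\sqrt{-91096 + \left(115098 + 33874\right)} - \frac{3}{1275163}} = \frac{1}{\sqrt{-91096 + 148972} - \frac{3}{1275163}} = \frac{1}{\sqrt{57876} - \frac{3}{1275163}} = \frac{1}{2 \sqrt{14469} - \frac{3}{1275163}} = \frac{1}{- \frac{3}{1275163} + 2 \sqrt{14469}}$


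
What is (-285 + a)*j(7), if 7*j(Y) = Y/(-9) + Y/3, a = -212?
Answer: -994/9 ≈ -110.44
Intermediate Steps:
j(Y) = 2*Y/63 (j(Y) = (Y/(-9) + Y/3)/7 = (Y*(-⅑) + Y*(⅓))/7 = (-Y/9 + Y/3)/7 = (2*Y/9)/7 = 2*Y/63)
(-285 + a)*j(7) = (-285 - 212)*((2/63)*7) = -497*2/9 = -994/9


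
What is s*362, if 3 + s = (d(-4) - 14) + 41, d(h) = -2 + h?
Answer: 6516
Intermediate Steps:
s = 18 (s = -3 + (((-2 - 4) - 14) + 41) = -3 + ((-6 - 14) + 41) = -3 + (-20 + 41) = -3 + 21 = 18)
s*362 = 18*362 = 6516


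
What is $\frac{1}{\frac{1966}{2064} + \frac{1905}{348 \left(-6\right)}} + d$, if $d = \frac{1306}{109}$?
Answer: $\frac{2415982}{65509} \approx 36.88$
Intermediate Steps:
$d = \frac{1306}{109}$ ($d = 1306 \cdot \frac{1}{109} = \frac{1306}{109} \approx 11.982$)
$\frac{1}{\frac{1966}{2064} + \frac{1905}{348 \left(-6\right)}} + d = \frac{1}{\frac{1966}{2064} + \frac{1905}{348 \left(-6\right)}} + \frac{1306}{109} = \frac{1}{1966 \cdot \frac{1}{2064} + \frac{1905}{-2088}} + \frac{1306}{109} = \frac{1}{\frac{983}{1032} + 1905 \left(- \frac{1}{2088}\right)} + \frac{1306}{109} = \frac{1}{\frac{983}{1032} - \frac{635}{696}} + \frac{1306}{109} = \frac{1}{\frac{601}{14964}} + \frac{1306}{109} = \frac{14964}{601} + \frac{1306}{109} = \frac{2415982}{65509}$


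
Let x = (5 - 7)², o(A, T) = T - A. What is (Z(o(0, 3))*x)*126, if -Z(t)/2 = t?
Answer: -3024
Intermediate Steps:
x = 4 (x = (-2)² = 4)
Z(t) = -2*t
(Z(o(0, 3))*x)*126 = (-2*(3 - 1*0)*4)*126 = (-2*(3 + 0)*4)*126 = (-2*3*4)*126 = -6*4*126 = -24*126 = -3024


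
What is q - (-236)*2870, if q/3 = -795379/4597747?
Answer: 3114143611903/4597747 ≈ 6.7732e+5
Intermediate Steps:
q = -2386137/4597747 (q = 3*(-795379/4597747) = -2386137/4597747 ≈ -0.51898)
q - (-236)*2870 = -2386137/4597747 - (-236)*2870 = -2386137/4597747 - 1*(-677320) = -2386137/4597747 + 677320 = 3114143611903/4597747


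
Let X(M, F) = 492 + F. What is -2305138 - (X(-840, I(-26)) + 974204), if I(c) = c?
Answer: -3279808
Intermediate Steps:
-2305138 - (X(-840, I(-26)) + 974204) = -2305138 - ((492 - 26) + 974204) = -2305138 - (466 + 974204) = -2305138 - 1*974670 = -2305138 - 974670 = -3279808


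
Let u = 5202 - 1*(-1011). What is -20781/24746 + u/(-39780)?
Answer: -163402513/164065980 ≈ -0.99596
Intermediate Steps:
u = 6213 (u = 5202 + 1011 = 6213)
-20781/24746 + u/(-39780) = -20781/24746 + 6213/(-39780) = -20781*1/24746 + 6213*(-1/39780) = -20781/24746 - 2071/13260 = -163402513/164065980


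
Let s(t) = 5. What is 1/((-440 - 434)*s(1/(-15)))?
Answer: -1/4370 ≈ -0.00022883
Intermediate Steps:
1/((-440 - 434)*s(1/(-15))) = 1/((-440 - 434)*5) = 1/(-874*5) = 1/(-4370) = -1/4370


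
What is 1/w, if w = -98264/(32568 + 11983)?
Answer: -44551/98264 ≈ -0.45338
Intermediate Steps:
w = -98264/44551 ≈ -2.2057
1/w = 1/(-98264/44551) = -44551/98264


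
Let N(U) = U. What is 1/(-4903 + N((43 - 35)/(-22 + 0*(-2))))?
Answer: -11/53937 ≈ -0.00020394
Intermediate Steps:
1/(-4903 + N((43 - 35)/(-22 + 0*(-2)))) = 1/(-4903 + (43 - 35)/(-22 + 0*(-2))) = 1/(-4903 + 8/(-22 + 0)) = 1/(-4903 + 8/(-22)) = 1/(-4903 + 8*(-1/22)) = 1/(-4903 - 4/11) = 1/(-53937/11) = -11/53937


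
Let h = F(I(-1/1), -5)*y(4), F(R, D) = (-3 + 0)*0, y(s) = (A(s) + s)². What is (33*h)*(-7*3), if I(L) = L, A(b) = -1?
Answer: 0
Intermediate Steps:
y(s) = (-1 + s)²
F(R, D) = 0 (F(R, D) = -3*0 = 0)
h = 0 (h = 0*(-1 + 4)² = 0*3² = 0*9 = 0)
(33*h)*(-7*3) = (33*0)*(-7*3) = 0*(-21) = 0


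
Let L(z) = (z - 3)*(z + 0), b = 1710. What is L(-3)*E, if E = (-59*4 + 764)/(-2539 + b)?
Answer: -9504/829 ≈ -11.464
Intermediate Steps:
L(z) = z*(-3 + z) (L(z) = (-3 + z)*z = z*(-3 + z))
E = -528/829 (E = (-59*4 + 764)/(-2539 + 1710) = (-236 + 764)/(-829) = 528*(-1/829) = -528/829 ≈ -0.63691)
L(-3)*E = -3*(-3 - 3)*(-528/829) = -3*(-6)*(-528/829) = 18*(-528/829) = -9504/829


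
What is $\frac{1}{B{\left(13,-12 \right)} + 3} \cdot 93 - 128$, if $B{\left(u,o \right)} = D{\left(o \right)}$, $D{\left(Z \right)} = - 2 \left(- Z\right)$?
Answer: $- \frac{927}{7} \approx -132.43$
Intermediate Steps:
$D{\left(Z \right)} = 2 Z$
$B{\left(u,o \right)} = 2 o$
$\frac{1}{B{\left(13,-12 \right)} + 3} \cdot 93 - 128 = \frac{1}{2 \left(-12\right) + 3} \cdot 93 - 128 = \frac{1}{-24 + 3} \cdot 93 - 128 = \frac{1}{-21} \cdot 93 - 128 = \left(- \frac{1}{21}\right) 93 - 128 = - \frac{31}{7} - 128 = - \frac{927}{7}$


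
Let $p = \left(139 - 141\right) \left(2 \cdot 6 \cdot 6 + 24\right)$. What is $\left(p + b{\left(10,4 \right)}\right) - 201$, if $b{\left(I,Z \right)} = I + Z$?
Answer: $-379$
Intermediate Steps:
$p = -192$ ($p = - 2 \left(12 \cdot 6 + 24\right) = - 2 \left(72 + 24\right) = \left(-2\right) 96 = -192$)
$\left(p + b{\left(10,4 \right)}\right) - 201 = \left(-192 + \left(10 + 4\right)\right) - 201 = \left(-192 + 14\right) - 201 = -178 - 201 = -379$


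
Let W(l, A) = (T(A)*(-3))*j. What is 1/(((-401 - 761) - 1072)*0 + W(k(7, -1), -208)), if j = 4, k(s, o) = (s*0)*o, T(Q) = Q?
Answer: 1/2496 ≈ 0.00040064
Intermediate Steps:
k(s, o) = 0 (k(s, o) = 0*o = 0)
W(l, A) = -12*A (W(l, A) = (A*(-3))*4 = -3*A*4 = -12*A)
1/(((-401 - 761) - 1072)*0 + W(k(7, -1), -208)) = 1/(((-401 - 761) - 1072)*0 - 12*(-208)) = 1/((-1162 - 1072)*0 + 2496) = 1/(-2234*0 + 2496) = 1/(0 + 2496) = 1/2496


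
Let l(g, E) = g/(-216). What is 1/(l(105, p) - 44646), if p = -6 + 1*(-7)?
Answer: -72/3214547 ≈ -2.2398e-5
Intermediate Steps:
p = -13 (p = -6 - 7 = -13)
l(g, E) = -g/216 (l(g, E) = g*(-1/216) = -g/216)
1/(l(105, p) - 44646) = 1/(-1/216*105 - 44646) = 1/(-35/72 - 44646) = 1/(-3214547/72) = -72/3214547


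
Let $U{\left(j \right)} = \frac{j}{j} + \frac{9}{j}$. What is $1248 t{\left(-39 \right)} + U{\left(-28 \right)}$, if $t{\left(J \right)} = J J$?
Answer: $\frac{53149843}{28} \approx 1.8982 \cdot 10^{6}$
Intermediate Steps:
$U{\left(j \right)} = 1 + \frac{9}{j}$
$t{\left(J \right)} = J^{2}$
$1248 t{\left(-39 \right)} + U{\left(-28 \right)} = 1248 \left(-39\right)^{2} + \frac{9 - 28}{-28} = 1248 \cdot 1521 - - \frac{19}{28} = 1898208 + \frac{19}{28} = \frac{53149843}{28}$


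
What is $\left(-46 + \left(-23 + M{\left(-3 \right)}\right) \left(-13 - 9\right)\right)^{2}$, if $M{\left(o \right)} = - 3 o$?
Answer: $68644$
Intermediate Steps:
$\left(-46 + \left(-23 + M{\left(-3 \right)}\right) \left(-13 - 9\right)\right)^{2} = \left(-46 + \left(-23 - -9\right) \left(-13 - 9\right)\right)^{2} = \left(-46 + \left(-23 + 9\right) \left(-22\right)\right)^{2} = \left(-46 - -308\right)^{2} = \left(-46 + 308\right)^{2} = 262^{2} = 68644$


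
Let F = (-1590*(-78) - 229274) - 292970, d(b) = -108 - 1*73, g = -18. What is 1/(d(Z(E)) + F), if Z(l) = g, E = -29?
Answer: -1/398405 ≈ -2.5100e-6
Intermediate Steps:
Z(l) = -18
d(b) = -181 (d(b) = -108 - 73 = -181)
F = -398224 (F = (124020 - 229274) - 292970 = -105254 - 292970 = -398224)
1/(d(Z(E)) + F) = 1/(-181 - 398224) = 1/(-398405) = -1/398405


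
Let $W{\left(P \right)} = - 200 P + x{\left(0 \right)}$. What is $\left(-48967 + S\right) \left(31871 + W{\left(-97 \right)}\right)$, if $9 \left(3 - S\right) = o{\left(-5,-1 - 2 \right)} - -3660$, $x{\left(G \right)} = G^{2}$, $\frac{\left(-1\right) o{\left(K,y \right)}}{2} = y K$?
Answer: $- \frac{7593337642}{3} \approx -2.5311 \cdot 10^{9}$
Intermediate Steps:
$o{\left(K,y \right)} = - 2 K y$ ($o{\left(K,y \right)} = - 2 y K = - 2 K y$)
$S = - \frac{1201}{3}$ ($S = 3 - \frac{\left(-2\right) \left(-5\right) \left(-1 - 2\right) - -3660}{9} = 3 - \frac{\left(-2\right) \left(-5\right) \left(-3\right) + 3660}{9} = 3 - \frac{-30 + 3660}{9} = 3 - \frac{1210}{3} = - \frac{1201}{3} \approx -400.33$)
$W{\left(P \right)} = - 200 P$ ($W{\left(P \right)} = - 200 P + 0^{2} = - 200 P + 0 = - 200 P$)
$\left(-48967 + S\right) \left(31871 + W{\left(-97 \right)}\right) = \left(-48967 - \frac{1201}{3}\right) \left(31871 - -19400\right) = - \frac{148102 \left(31871 + 19400\right)}{3} = \left(- \frac{148102}{3}\right) 51271 = - \frac{7593337642}{3}$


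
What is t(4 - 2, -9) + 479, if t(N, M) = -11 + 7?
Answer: 475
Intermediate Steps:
t(N, M) = -4
t(4 - 2, -9) + 479 = -4 + 479 = 475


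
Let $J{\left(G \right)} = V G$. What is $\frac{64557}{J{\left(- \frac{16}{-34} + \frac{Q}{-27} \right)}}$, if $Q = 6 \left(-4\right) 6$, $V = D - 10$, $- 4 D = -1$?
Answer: $- \frac{1097469}{962} \approx -1140.8$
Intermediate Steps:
$D = \frac{1}{4}$ ($D = \left(- \frac{1}{4}\right) \left(-1\right) = \frac{1}{4} \approx 0.25$)
$V = - \frac{39}{4}$ ($V = \frac{1}{4} - 10 = - \frac{39}{4} \approx -9.75$)
$Q = -144$ ($Q = \left(-24\right) 6 = -144$)
$J{\left(G \right)} = - \frac{39 G}{4}$
$\frac{64557}{J{\left(- \frac{16}{-34} + \frac{Q}{-27} \right)}} = \frac{64557}{\left(- \frac{39}{4}\right) \left(- \frac{16}{-34} - \frac{144}{-27}\right)} = \frac{64557}{\left(- \frac{39}{4}\right) \left(\left(-16\right) \left(- \frac{1}{34}\right) - - \frac{16}{3}\right)} = \frac{64557}{\left(- \frac{39}{4}\right) \left(\frac{8}{17} + \frac{16}{3}\right)} = \frac{64557}{\left(- \frac{39}{4}\right) \frac{296}{51}} = \frac{64557}{- \frac{962}{17}} = 64557 \left(- \frac{17}{962}\right) = - \frac{1097469}{962}$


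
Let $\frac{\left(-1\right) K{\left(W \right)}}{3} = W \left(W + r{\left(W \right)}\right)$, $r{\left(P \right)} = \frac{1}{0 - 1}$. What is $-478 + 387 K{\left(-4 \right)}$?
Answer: $-23698$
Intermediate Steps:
$r{\left(P \right)} = -1$ ($r{\left(P \right)} = \frac{1}{-1} = -1$)
$K{\left(W \right)} = - 3 W \left(-1 + W\right)$ ($K{\left(W \right)} = - 3 W \left(W - 1\right) = - 3 W \left(-1 + W\right)$)
$-478 + 387 K{\left(-4 \right)} = -478 + 387 \cdot 3 \left(-4\right) \left(1 - -4\right) = -478 + 387 \cdot 3 \left(-4\right) \left(1 + 4\right) = -478 + 387 \cdot 3 \left(-4\right) 5 = -478 + 387 \left(-60\right) = -478 - 23220 = -23698$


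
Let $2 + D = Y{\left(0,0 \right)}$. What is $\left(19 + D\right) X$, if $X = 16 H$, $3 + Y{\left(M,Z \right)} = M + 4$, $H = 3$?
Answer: $864$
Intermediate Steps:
$Y{\left(M,Z \right)} = 1 + M$ ($Y{\left(M,Z \right)} = -3 + \left(M + 4\right) = -3 + \left(4 + M\right) = 1 + M$)
$D = -1$ ($D = -2 + \left(1 + 0\right) = -2 + 1 = -1$)
$X = 48$ ($X = 16 \cdot 3 = 48$)
$\left(19 + D\right) X = \left(19 - 1\right) 48 = 18 \cdot 48 = 864$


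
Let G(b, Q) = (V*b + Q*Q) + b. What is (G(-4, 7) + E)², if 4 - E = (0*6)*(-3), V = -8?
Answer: 6561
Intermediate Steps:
G(b, Q) = Q² - 7*b (G(b, Q) = (-8*b + Q*Q) + b = (-8*b + Q²) + b = (Q² - 8*b) + b = Q² - 7*b)
E = 4 (E = 4 - 0*6*(-3) = 4 - 0*(-3) = 4 - 1*0 = 4 + 0 = 4)
(G(-4, 7) + E)² = ((7² - 7*(-4)) + 4)² = ((49 + 28) + 4)² = (77 + 4)² = 81² = 6561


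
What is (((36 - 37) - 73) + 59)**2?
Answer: 225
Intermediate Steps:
(((36 - 37) - 73) + 59)**2 = ((-1 - 73) + 59)**2 = (-74 + 59)**2 = (-15)**2 = 225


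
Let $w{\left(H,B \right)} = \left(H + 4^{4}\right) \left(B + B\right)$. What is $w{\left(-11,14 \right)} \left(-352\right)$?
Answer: $-2414720$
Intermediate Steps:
$w{\left(H,B \right)} = 2 B \left(256 + H\right)$ ($w{\left(H,B \right)} = \left(H + 256\right) 2 B = \left(256 + H\right) 2 B = 2 B \left(256 + H\right)$)
$w{\left(-11,14 \right)} \left(-352\right) = 2 \cdot 14 \left(256 - 11\right) \left(-352\right) = 2 \cdot 14 \cdot 245 \left(-352\right) = 6860 \left(-352\right) = -2414720$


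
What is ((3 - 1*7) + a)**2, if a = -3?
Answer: 49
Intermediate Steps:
((3 - 1*7) + a)**2 = ((3 - 1*7) - 3)**2 = ((3 - 7) - 3)**2 = (-4 - 3)**2 = (-7)**2 = 49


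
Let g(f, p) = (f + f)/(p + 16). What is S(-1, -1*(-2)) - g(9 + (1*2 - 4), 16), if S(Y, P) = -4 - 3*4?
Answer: -263/16 ≈ -16.438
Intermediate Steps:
S(Y, P) = -16 (S(Y, P) = -4 - 12 = -16)
g(f, p) = 2*f/(16 + p) (g(f, p) = (2*f)/(16 + p) = 2*f/(16 + p))
S(-1, -1*(-2)) - g(9 + (1*2 - 4), 16) = -16 - 2*(9 + (1*2 - 4))/(16 + 16) = -16 - 2*(9 + (2 - 4))/32 = -16 - 2*(9 - 2)/32 = -16 - 2*7/32 = -16 - 1*7/16 = -16 - 7/16 = -263/16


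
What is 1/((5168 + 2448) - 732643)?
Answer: -1/725027 ≈ -1.3793e-6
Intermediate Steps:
1/((5168 + 2448) - 732643) = 1/(7616 - 732643) = 1/(-725027) = -1/725027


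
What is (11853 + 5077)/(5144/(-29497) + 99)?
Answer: 499384210/2915059 ≈ 171.31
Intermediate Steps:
(11853 + 5077)/(5144/(-29497) + 99) = 16930/(5144*(-1/29497) + 99) = 16930/(-5144/29497 + 99) = 16930/(2915059/29497) = 16930*(29497/2915059) = 499384210/2915059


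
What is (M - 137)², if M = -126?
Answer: 69169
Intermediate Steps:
(M - 137)² = (-126 - 137)² = (-263)² = 69169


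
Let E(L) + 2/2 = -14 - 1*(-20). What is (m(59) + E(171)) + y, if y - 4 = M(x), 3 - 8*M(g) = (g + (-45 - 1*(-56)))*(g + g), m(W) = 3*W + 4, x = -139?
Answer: -34061/8 ≈ -4257.6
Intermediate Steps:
m(W) = 4 + 3*W
E(L) = 5 (E(L) = -1 + (-14 - 1*(-20)) = -1 + (-14 + 20) = -1 + 6 = 5)
M(g) = 3/8 - g*(11 + g)/4 (M(g) = 3/8 - (g + (-45 - 1*(-56)))*(g + g)/8 = 3/8 - (g + (-45 + 56))*2*g/8 = 3/8 - (g + 11)*2*g/8 = 3/8 - (11 + g)*2*g/8 = 3/8 - g*(11 + g)/4)
y = -35549/8 (y = 4 + (3/8 - 11/4*(-139) - 1/4*(-139)**2) = 4 + (3/8 + 1529/4 - 1/4*19321) = 4 + (3/8 + 1529/4 - 19321/4) = 4 - 35581/8 = -35549/8 ≈ -4443.6)
(m(59) + E(171)) + y = ((4 + 3*59) + 5) - 35549/8 = ((4 + 177) + 5) - 35549/8 = (181 + 5) - 35549/8 = 186 - 35549/8 = -34061/8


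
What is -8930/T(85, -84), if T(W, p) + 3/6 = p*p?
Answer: -17860/14111 ≈ -1.2657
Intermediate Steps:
T(W, p) = -1/2 + p**2 (T(W, p) = -1/2 + p*p = -1/2 + p**2)
-8930/T(85, -84) = -8930/(-1/2 + (-84)**2) = -8930/(-1/2 + 7056) = -8930/14111/2 = -8930*2/14111 = -17860/14111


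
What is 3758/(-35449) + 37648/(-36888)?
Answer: -184151132/163455339 ≈ -1.1266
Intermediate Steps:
3758/(-35449) + 37648/(-36888) = 3758*(-1/35449) + 37648*(-1/36888) = -3758/35449 - 4706/4611 = -184151132/163455339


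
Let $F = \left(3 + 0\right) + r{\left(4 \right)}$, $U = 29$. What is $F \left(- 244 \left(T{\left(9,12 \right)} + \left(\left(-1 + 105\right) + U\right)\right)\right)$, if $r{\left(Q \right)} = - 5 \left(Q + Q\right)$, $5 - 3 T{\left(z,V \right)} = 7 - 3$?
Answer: $\frac{3611200}{3} \approx 1.2037 \cdot 10^{6}$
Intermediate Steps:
$T{\left(z,V \right)} = \frac{1}{3}$ ($T{\left(z,V \right)} = \frac{5}{3} - \frac{7 - 3}{3} = \frac{5}{3} - \frac{4}{3} = \frac{1}{3}$)
$r{\left(Q \right)} = - 10 Q$ ($r{\left(Q \right)} = - 5 \cdot 2 Q = - 10 Q$)
$F = -37$ ($F = \left(3 + 0\right) - 40 = 3 - 40 = -37$)
$F \left(- 244 \left(T{\left(9,12 \right)} + \left(\left(-1 + 105\right) + U\right)\right)\right) = - 37 \left(- 244 \left(\frac{1}{3} + \left(\left(-1 + 105\right) + 29\right)\right)\right) = - 37 \left(- 244 \left(\frac{1}{3} + \left(104 + 29\right)\right)\right) = - 37 \left(- 244 \left(\frac{1}{3} + 133\right)\right) = - 37 \left(\left(-244\right) \frac{400}{3}\right) = \left(-37\right) \left(- \frac{97600}{3}\right) = \frac{3611200}{3}$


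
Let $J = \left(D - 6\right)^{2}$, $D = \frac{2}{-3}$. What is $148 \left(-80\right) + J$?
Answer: $- \frac{106160}{9} \approx -11796.0$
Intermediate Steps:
$D = - \frac{2}{3}$ ($D = 2 \left(- \frac{1}{3}\right) = - \frac{2}{3} \approx -0.66667$)
$J = \frac{400}{9}$ ($J = \left(- \frac{2}{3} - 6\right)^{2} = \left(- \frac{20}{3}\right)^{2} = \frac{400}{9} \approx 44.444$)
$148 \left(-80\right) + J = 148 \left(-80\right) + \frac{400}{9} = -11840 + \frac{400}{9} = - \frac{106160}{9}$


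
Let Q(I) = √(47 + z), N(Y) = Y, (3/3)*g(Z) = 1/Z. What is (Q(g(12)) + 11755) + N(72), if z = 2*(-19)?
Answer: 11830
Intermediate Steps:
g(Z) = 1/Z
z = -38
Q(I) = 3 (Q(I) = √(47 - 38) = √9 = 3)
(Q(g(12)) + 11755) + N(72) = (3 + 11755) + 72 = 11758 + 72 = 11830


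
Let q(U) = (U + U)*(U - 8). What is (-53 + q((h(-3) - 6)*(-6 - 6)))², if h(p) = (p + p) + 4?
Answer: 283686649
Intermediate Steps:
h(p) = 4 + 2*p (h(p) = 2*p + 4 = 4 + 2*p)
q(U) = 2*U*(-8 + U) (q(U) = (2*U)*(-8 + U) = 2*U*(-8 + U))
(-53 + q((h(-3) - 6)*(-6 - 6)))² = (-53 + 2*(((4 + 2*(-3)) - 6)*(-6 - 6))*(-8 + ((4 + 2*(-3)) - 6)*(-6 - 6)))² = (-53 + 2*(((4 - 6) - 6)*(-12))*(-8 + ((4 - 6) - 6)*(-12)))² = (-53 + 2*((-2 - 6)*(-12))*(-8 + (-2 - 6)*(-12)))² = (-53 + 2*(-8*(-12))*(-8 - 8*(-12)))² = (-53 + 2*96*(-8 + 96))² = (-53 + 2*96*88)² = (-53 + 16896)² = 16843² = 283686649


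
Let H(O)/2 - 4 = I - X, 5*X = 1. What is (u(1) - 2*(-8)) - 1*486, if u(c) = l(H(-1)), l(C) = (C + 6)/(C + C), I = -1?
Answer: -13131/28 ≈ -468.96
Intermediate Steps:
X = 1/5 (X = (1/5)*1 = 1/5 ≈ 0.20000)
H(O) = 28/5 (H(O) = 8 + 2*(-1 - 1*1/5) = 8 + 2*(-1 - 1/5) = 8 + 2*(-6/5) = 8 - 12/5 = 28/5)
l(C) = (6 + C)/(2*C) (l(C) = (6 + C)/((2*C)) = (6 + C)*(1/(2*C)) = (6 + C)/(2*C))
u(c) = 29/28 (u(c) = (6 + 28/5)/(2*(28/5)) = (1/2)*(5/28)*(58/5) = 29/28)
(u(1) - 2*(-8)) - 1*486 = (29/28 - 2*(-8)) - 1*486 = (29/28 + 16) - 486 = 477/28 - 486 = -13131/28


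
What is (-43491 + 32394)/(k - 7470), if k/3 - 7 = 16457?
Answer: -9/34 ≈ -0.26471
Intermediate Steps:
k = 49392 (k = 21 + 3*16457 = 21 + 49371 = 49392)
(-43491 + 32394)/(k - 7470) = (-43491 + 32394)/(49392 - 7470) = -11097/41922 = -11097*1/41922 = -9/34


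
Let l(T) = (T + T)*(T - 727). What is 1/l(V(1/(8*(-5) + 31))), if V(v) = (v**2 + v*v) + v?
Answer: 6561/824516 ≈ 0.0079574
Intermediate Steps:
V(v) = v + 2*v**2 (V(v) = (v**2 + v**2) + v = 2*v**2 + v = v + 2*v**2)
l(T) = 2*T*(-727 + T) (l(T) = (2*T)*(-727 + T) = 2*T*(-727 + T))
1/l(V(1/(8*(-5) + 31))) = 1/(2*((1 + 2/(8*(-5) + 31))/(8*(-5) + 31))*(-727 + (1 + 2/(8*(-5) + 31))/(8*(-5) + 31))) = 1/(2*((1 + 2/(-40 + 31))/(-40 + 31))*(-727 + (1 + 2/(-40 + 31))/(-40 + 31))) = 1/(2*((1 + 2/(-9))/(-9))*(-727 + (1 + 2/(-9))/(-9))) = 1/(2*(-(1 + 2*(-1/9))/9)*(-727 - (1 + 2*(-1/9))/9)) = 1/(2*(-(1 - 2/9)/9)*(-727 - (1 - 2/9)/9)) = 1/(2*(-1/9*7/9)*(-727 - 1/9*7/9)) = 1/(2*(-7/81)*(-727 - 7/81)) = 1/(2*(-7/81)*(-58894/81)) = 1/(824516/6561) = 6561/824516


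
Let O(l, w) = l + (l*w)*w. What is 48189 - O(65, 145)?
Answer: -1318501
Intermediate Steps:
O(l, w) = l + l*w²
48189 - O(65, 145) = 48189 - 65*(1 + 145²) = 48189 - 65*(1 + 21025) = 48189 - 65*21026 = 48189 - 1*1366690 = 48189 - 1366690 = -1318501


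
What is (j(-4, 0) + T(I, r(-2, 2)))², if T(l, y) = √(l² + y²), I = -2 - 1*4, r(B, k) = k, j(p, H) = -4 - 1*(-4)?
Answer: 40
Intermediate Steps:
j(p, H) = 0 (j(p, H) = -4 + 4 = 0)
I = -6 (I = -2 - 4 = -6)
(j(-4, 0) + T(I, r(-2, 2)))² = (0 + √((-6)² + 2²))² = (0 + √(36 + 4))² = (0 + √40)² = (0 + 2*√10)² = (2*√10)² = 40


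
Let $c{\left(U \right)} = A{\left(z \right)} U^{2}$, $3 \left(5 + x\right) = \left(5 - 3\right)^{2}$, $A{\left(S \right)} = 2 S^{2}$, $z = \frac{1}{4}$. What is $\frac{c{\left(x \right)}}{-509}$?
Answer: $- \frac{121}{36648} \approx -0.0033017$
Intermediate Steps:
$z = \frac{1}{4} \approx 0.25$
$x = - \frac{11}{3}$ ($x = -5 + \frac{\left(5 - 3\right)^{2}}{3} = -5 + \frac{2^{2}}{3} = -5 + \frac{1}{3} \cdot 4 = -5 + \frac{4}{3} = - \frac{11}{3} \approx -3.6667$)
$c{\left(U \right)} = \frac{U^{2}}{8}$ ($c{\left(U \right)} = \frac{2}{16} U^{2} = 2 \cdot \frac{1}{16} U^{2} = \frac{U^{2}}{8}$)
$\frac{c{\left(x \right)}}{-509} = \frac{\frac{1}{8} \left(- \frac{11}{3}\right)^{2}}{-509} = - \frac{\frac{1}{8} \cdot \frac{121}{9}}{509} = \left(- \frac{1}{509}\right) \frac{121}{72} = - \frac{121}{36648}$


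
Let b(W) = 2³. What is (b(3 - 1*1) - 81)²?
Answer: 5329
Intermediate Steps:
b(W) = 8
(b(3 - 1*1) - 81)² = (8 - 81)² = (-73)² = 5329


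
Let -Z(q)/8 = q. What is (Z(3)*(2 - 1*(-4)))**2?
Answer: 20736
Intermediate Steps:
Z(q) = -8*q
(Z(3)*(2 - 1*(-4)))**2 = ((-8*3)*(2 - 1*(-4)))**2 = (-24*(2 + 4))**2 = (-24*6)**2 = (-144)**2 = 20736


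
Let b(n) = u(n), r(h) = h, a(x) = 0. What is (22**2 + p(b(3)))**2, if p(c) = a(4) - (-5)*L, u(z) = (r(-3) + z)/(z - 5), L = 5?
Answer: 259081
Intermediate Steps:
u(z) = (-3 + z)/(-5 + z) (u(z) = (-3 + z)/(z - 5) = (-3 + z)/(-5 + z))
b(n) = (-3 + n)/(-5 + n)
p(c) = 25 (p(c) = 0 - (-5)*5 = 0 - 1*(-25) = 0 + 25 = 25)
(22**2 + p(b(3)))**2 = (22**2 + 25)**2 = (484 + 25)**2 = 509**2 = 259081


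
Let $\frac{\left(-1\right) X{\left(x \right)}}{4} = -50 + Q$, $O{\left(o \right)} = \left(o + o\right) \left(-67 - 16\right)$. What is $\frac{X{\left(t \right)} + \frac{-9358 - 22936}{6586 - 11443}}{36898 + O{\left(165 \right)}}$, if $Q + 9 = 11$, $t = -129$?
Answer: $\frac{482419}{23090178} \approx 0.020893$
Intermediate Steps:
$Q = 2$ ($Q = -9 + 11 = 2$)
$O{\left(o \right)} = - 166 o$ ($O{\left(o \right)} = 2 o \left(-83\right) = - 166 o$)
$X{\left(x \right)} = 192$ ($X{\left(x \right)} = - 4 \left(-50 + 2\right) = \left(-4\right) \left(-48\right) = 192$)
$\frac{X{\left(t \right)} + \frac{-9358 - 22936}{6586 - 11443}}{36898 + O{\left(165 \right)}} = \frac{192 + \frac{-9358 - 22936}{6586 - 11443}}{36898 - 27390} = \frac{192 - \frac{32294}{-4857}}{36898 - 27390} = \frac{192 - - \frac{32294}{4857}}{9508} = \left(192 + \frac{32294}{4857}\right) \frac{1}{9508} = \frac{964838}{4857} \cdot \frac{1}{9508} = \frac{482419}{23090178}$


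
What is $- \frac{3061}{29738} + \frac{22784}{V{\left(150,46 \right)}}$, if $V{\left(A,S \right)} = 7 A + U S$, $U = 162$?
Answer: $\frac{325762985}{126416238} \approx 2.5769$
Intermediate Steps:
$V{\left(A,S \right)} = 7 A + 162 S$
$- \frac{3061}{29738} + \frac{22784}{V{\left(150,46 \right)}} = - \frac{3061}{29738} + \frac{22784}{7 \cdot 150 + 162 \cdot 46} = \left(-3061\right) \frac{1}{29738} + \frac{22784}{1050 + 7452} = - \frac{3061}{29738} + \frac{22784}{8502} = - \frac{3061}{29738} + 22784 \cdot \frac{1}{8502} = - \frac{3061}{29738} + \frac{11392}{4251} = \frac{325762985}{126416238}$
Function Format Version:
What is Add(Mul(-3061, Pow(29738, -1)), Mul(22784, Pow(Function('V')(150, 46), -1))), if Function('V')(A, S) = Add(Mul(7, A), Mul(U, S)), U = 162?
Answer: Rational(325762985, 126416238) ≈ 2.5769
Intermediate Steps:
Function('V')(A, S) = Add(Mul(7, A), Mul(162, S))
Add(Mul(-3061, Pow(29738, -1)), Mul(22784, Pow(Function('V')(150, 46), -1))) = Add(Mul(-3061, Pow(29738, -1)), Mul(22784, Pow(Add(Mul(7, 150), Mul(162, 46)), -1))) = Add(Mul(-3061, Rational(1, 29738)), Mul(22784, Pow(Add(1050, 7452), -1))) = Add(Rational(-3061, 29738), Mul(22784, Pow(8502, -1))) = Add(Rational(-3061, 29738), Mul(22784, Rational(1, 8502))) = Add(Rational(-3061, 29738), Rational(11392, 4251)) = Rational(325762985, 126416238)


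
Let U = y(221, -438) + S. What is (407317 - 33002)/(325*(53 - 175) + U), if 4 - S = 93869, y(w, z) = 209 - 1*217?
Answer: -374315/133523 ≈ -2.8034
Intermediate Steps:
y(w, z) = -8 (y(w, z) = 209 - 217 = -8)
S = -93865 (S = 4 - 1*93869 = 4 - 93869 = -93865)
U = -93873 (U = -8 - 93865 = -93873)
(407317 - 33002)/(325*(53 - 175) + U) = (407317 - 33002)/(325*(53 - 175) - 93873) = 374315/(325*(-122) - 93873) = 374315/(-39650 - 93873) = 374315/(-133523) = 374315*(-1/133523) = -374315/133523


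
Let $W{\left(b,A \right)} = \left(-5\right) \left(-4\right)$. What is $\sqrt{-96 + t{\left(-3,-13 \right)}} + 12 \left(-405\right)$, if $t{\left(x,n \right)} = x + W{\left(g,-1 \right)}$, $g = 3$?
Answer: $-4860 + i \sqrt{79} \approx -4860.0 + 8.8882 i$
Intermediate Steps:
$W{\left(b,A \right)} = 20$
$t{\left(x,n \right)} = 20 + x$ ($t{\left(x,n \right)} = x + 20 = 20 + x$)
$\sqrt{-96 + t{\left(-3,-13 \right)}} + 12 \left(-405\right) = \sqrt{-96 + \left(20 - 3\right)} + 12 \left(-405\right) = \sqrt{-96 + 17} - 4860 = \sqrt{-79} - 4860 = i \sqrt{79} - 4860 = -4860 + i \sqrt{79}$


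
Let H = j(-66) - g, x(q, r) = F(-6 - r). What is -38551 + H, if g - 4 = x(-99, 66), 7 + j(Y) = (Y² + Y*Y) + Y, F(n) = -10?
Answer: -29906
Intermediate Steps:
x(q, r) = -10
j(Y) = -7 + Y + 2*Y² (j(Y) = -7 + ((Y² + Y*Y) + Y) = -7 + ((Y² + Y²) + Y) = -7 + (2*Y² + Y) = -7 + (Y + 2*Y²) = -7 + Y + 2*Y²)
g = -6 (g = 4 - 10 = -6)
H = 8645 (H = (-7 - 66 + 2*(-66)²) - 1*(-6) = (-7 - 66 + 2*4356) + 6 = (-7 - 66 + 8712) + 6 = 8639 + 6 = 8645)
-38551 + H = -38551 + 8645 = -29906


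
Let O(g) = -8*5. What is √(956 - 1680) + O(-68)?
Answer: -40 + 2*I*√181 ≈ -40.0 + 26.907*I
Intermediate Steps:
O(g) = -40
√(956 - 1680) + O(-68) = √(956 - 1680) - 40 = √(-724) - 40 = 2*I*√181 - 40 = -40 + 2*I*√181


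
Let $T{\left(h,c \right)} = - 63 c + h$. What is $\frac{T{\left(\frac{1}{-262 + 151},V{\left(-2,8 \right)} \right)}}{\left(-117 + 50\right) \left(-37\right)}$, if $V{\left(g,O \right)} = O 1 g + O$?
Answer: $\frac{55943}{275169} \approx 0.2033$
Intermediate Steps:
$V{\left(g,O \right)} = O + O g$ ($V{\left(g,O \right)} = O g + O = O + O g$)
$T{\left(h,c \right)} = h - 63 c$
$\frac{T{\left(\frac{1}{-262 + 151},V{\left(-2,8 \right)} \right)}}{\left(-117 + 50\right) \left(-37\right)} = \frac{\frac{1}{-262 + 151} - 63 \cdot 8 \left(1 - 2\right)}{\left(-117 + 50\right) \left(-37\right)} = \frac{\frac{1}{-111} - 63 \cdot 8 \left(-1\right)}{\left(-67\right) \left(-37\right)} = \frac{- \frac{1}{111} - -504}{2479} = \left(- \frac{1}{111} + 504\right) \frac{1}{2479} = \frac{55943}{111} \cdot \frac{1}{2479} = \frac{55943}{275169}$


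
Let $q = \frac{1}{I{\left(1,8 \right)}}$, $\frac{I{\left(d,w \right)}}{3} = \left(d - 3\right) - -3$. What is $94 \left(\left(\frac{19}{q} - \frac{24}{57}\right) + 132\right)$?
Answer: $\frac{336802}{19} \approx 17726.0$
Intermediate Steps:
$I{\left(d,w \right)} = 3 d$ ($I{\left(d,w \right)} = 3 \left(\left(d - 3\right) - -3\right) = 3 \left(\left(d - 3\right) + 3\right) = 3 \left(\left(-3 + d\right) + 3\right) = 3 d$)
$q = \frac{1}{3}$ ($q = \frac{1}{3 \cdot 1} = \frac{1}{3} \approx 0.33333$)
$94 \left(\left(\frac{19}{q} - \frac{24}{57}\right) + 132\right) = 94 \left(\left(19 \frac{1}{\frac{1}{3}} - \frac{24}{57}\right) + 132\right) = 94 \left(\left(19 \cdot 3 - \frac{8}{19}\right) + 132\right) = 94 \left(\left(57 - \frac{8}{19}\right) + 132\right) = 94 \left(\frac{1075}{19} + 132\right) = 94 \cdot \frac{3583}{19} = \frac{336802}{19}$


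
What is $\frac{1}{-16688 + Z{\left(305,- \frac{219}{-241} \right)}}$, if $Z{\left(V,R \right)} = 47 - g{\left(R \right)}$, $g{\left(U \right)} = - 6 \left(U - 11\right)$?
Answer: $- \frac{241}{4025073} \approx -5.9875 \cdot 10^{-5}$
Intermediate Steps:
$g{\left(U \right)} = 66 - 6 U$ ($g{\left(U \right)} = - 6 \left(-11 + U\right) = 66 - 6 U$)
$Z{\left(V,R \right)} = -19 + 6 R$ ($Z{\left(V,R \right)} = 47 - \left(66 - 6 R\right) = 47 + \left(-66 + 6 R\right) = -19 + 6 R$)
$\frac{1}{-16688 + Z{\left(305,- \frac{219}{-241} \right)}} = \frac{1}{-16688 - \left(19 - 6 \left(- \frac{219}{-241}\right)\right)} = \frac{1}{-16688 - \left(19 - 6 \left(\left(-219\right) \left(- \frac{1}{241}\right)\right)\right)} = \frac{1}{-16688 + \left(-19 + 6 \cdot \frac{219}{241}\right)} = \frac{1}{-16688 + \left(-19 + \frac{1314}{241}\right)} = \frac{1}{-16688 - \frac{3265}{241}} = \frac{1}{- \frac{4025073}{241}} = - \frac{241}{4025073}$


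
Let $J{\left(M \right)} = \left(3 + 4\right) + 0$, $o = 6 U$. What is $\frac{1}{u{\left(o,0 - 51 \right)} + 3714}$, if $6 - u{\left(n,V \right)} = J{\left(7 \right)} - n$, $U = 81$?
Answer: $\frac{1}{4199} \approx 0.00023815$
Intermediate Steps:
$o = 486$ ($o = 6 \cdot 81 = 486$)
$J{\left(M \right)} = 7$ ($J{\left(M \right)} = 7 + 0 = 7$)
$u{\left(n,V \right)} = -1 + n$ ($u{\left(n,V \right)} = 6 - \left(7 - n\right) = 6 + \left(-7 + n\right) = -1 + n$)
$\frac{1}{u{\left(o,0 - 51 \right)} + 3714} = \frac{1}{\left(-1 + 486\right) + 3714} = \frac{1}{485 + 3714} = \frac{1}{4199}$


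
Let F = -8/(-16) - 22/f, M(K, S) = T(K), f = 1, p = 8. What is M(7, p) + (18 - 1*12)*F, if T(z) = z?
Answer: -122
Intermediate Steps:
M(K, S) = K
F = -43/2 (F = -8/(-16) - 22/1 = -8*(-1/16) - 22*1 = ½ - 22 = -43/2 ≈ -21.500)
M(7, p) + (18 - 1*12)*F = 7 + (18 - 1*12)*(-43/2) = 7 + (18 - 12)*(-43/2) = 7 + 6*(-43/2) = 7 - 129 = -122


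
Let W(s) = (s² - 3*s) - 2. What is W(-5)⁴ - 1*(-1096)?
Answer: 2086232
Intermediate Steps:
W(s) = -2 + s² - 3*s
W(-5)⁴ - 1*(-1096) = (-2 + (-5)² - 3*(-5))⁴ - 1*(-1096) = (-2 + 25 + 15)⁴ + 1096 = 38⁴ + 1096 = 2085136 + 1096 = 2086232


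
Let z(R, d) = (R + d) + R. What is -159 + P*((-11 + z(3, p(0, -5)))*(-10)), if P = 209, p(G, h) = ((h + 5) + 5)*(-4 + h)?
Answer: 104341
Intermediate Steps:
p(G, h) = (-4 + h)*(10 + h) (p(G, h) = ((5 + h) + 5)*(-4 + h) = (10 + h)*(-4 + h) = (-4 + h)*(10 + h))
z(R, d) = d + 2*R
-159 + P*((-11 + z(3, p(0, -5)))*(-10)) = -159 + 209*((-11 + ((-40 + (-5)² + 6*(-5)) + 2*3))*(-10)) = -159 + 209*((-11 + ((-40 + 25 - 30) + 6))*(-10)) = -159 + 209*((-11 + (-45 + 6))*(-10)) = -159 + 209*((-11 - 39)*(-10)) = -159 + 209*(-50*(-10)) = -159 + 209*500 = -159 + 104500 = 104341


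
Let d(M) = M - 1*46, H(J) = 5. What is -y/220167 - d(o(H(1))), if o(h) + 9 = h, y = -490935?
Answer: 3833095/73389 ≈ 52.230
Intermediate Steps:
o(h) = -9 + h
d(M) = -46 + M (d(M) = M - 46 = -46 + M)
-y/220167 - d(o(H(1))) = -(-490935)/220167 - (-46 + (-9 + 5)) = -(-490935)/220167 - (-46 - 4) = -1*(-163645/73389) - 1*(-50) = 163645/73389 + 50 = 3833095/73389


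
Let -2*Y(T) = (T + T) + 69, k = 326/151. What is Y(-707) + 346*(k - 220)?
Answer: -22559553/302 ≈ -74701.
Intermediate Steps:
k = 326/151 (k = 326*(1/151) = 326/151 ≈ 2.1589)
Y(T) = -69/2 - T (Y(T) = -((T + T) + 69)/2 = -(2*T + 69)/2 = -(69 + 2*T)/2 = -69/2 - T)
Y(-707) + 346*(k - 220) = (-69/2 - 1*(-707)) + 346*(326/151 - 220) = (-69/2 + 707) + 346*(-32894/151) = 1345/2 - 11381324/151 = -22559553/302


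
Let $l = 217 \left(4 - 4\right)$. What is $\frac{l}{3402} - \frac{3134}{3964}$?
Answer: $- \frac{1567}{1982} \approx -0.79062$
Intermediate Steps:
$l = 0$ ($l = 217 \cdot 0 = 0$)
$\frac{l}{3402} - \frac{3134}{3964} = \frac{0}{3402} - \frac{3134}{3964} = 0 \cdot \frac{1}{3402} - \frac{1567}{1982} = 0 - \frac{1567}{1982} = - \frac{1567}{1982}$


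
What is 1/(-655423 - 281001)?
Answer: -1/936424 ≈ -1.0679e-6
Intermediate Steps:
1/(-655423 - 281001) = 1/(-936424) = -1/936424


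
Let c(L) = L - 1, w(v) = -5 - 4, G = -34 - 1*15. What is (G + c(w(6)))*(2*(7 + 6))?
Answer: -1534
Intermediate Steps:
G = -49 (G = -34 - 15 = -49)
w(v) = -9
c(L) = -1 + L
(G + c(w(6)))*(2*(7 + 6)) = (-49 + (-1 - 9))*(2*(7 + 6)) = (-49 - 10)*(2*13) = -59*26 = -1534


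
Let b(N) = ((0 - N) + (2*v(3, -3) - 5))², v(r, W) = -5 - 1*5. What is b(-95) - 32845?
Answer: -27945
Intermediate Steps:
v(r, W) = -10 (v(r, W) = -5 - 5 = -10)
b(N) = (-25 - N)² (b(N) = ((0 - N) + (2*(-10) - 5))² = (-N + (-20 - 5))² = (-N - 25)² = (-25 - N)²)
b(-95) - 32845 = (25 - 95)² - 32845 = (-70)² - 32845 = 4900 - 32845 = -27945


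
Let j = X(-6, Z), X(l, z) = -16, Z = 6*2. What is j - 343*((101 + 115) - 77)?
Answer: -47693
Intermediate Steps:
Z = 12
j = -16
j - 343*((101 + 115) - 77) = -16 - 343*((101 + 115) - 77) = -16 - 343*(216 - 77) = -16 - 343*139 = -16 - 47677 = -47693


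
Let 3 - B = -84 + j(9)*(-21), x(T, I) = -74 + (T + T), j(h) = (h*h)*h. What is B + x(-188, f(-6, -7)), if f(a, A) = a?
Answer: 14946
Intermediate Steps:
j(h) = h³ (j(h) = h²*h = h³)
x(T, I) = -74 + 2*T
B = 15396 (B = 3 - (-84 + 9³*(-21)) = 3 - (-84 + 729*(-21)) = 3 - (-84 - 15309) = 3 - 1*(-15393) = 3 + 15393 = 15396)
B + x(-188, f(-6, -7)) = 15396 + (-74 + 2*(-188)) = 15396 + (-74 - 376) = 15396 - 450 = 14946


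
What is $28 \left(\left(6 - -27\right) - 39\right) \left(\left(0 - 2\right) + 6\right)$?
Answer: $-672$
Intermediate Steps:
$28 \left(\left(6 - -27\right) - 39\right) \left(\left(0 - 2\right) + 6\right) = 28 \left(\left(6 + 27\right) - 39\right) \left(-2 + 6\right) = 28 \left(33 - 39\right) 4 = 28 \left(-6\right) 4 = \left(-168\right) 4 = -672$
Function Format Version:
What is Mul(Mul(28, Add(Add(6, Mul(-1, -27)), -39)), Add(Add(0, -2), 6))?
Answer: -672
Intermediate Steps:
Mul(Mul(28, Add(Add(6, Mul(-1, -27)), -39)), Add(Add(0, -2), 6)) = Mul(Mul(28, Add(Add(6, 27), -39)), Add(-2, 6)) = Mul(Mul(28, Add(33, -39)), 4) = Mul(Mul(28, -6), 4) = Mul(-168, 4) = -672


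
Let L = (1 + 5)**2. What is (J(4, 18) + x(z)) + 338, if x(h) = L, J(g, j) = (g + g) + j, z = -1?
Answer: 400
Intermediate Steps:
J(g, j) = j + 2*g (J(g, j) = 2*g + j = j + 2*g)
L = 36 (L = 6**2 = 36)
x(h) = 36
(J(4, 18) + x(z)) + 338 = ((18 + 2*4) + 36) + 338 = ((18 + 8) + 36) + 338 = (26 + 36) + 338 = 62 + 338 = 400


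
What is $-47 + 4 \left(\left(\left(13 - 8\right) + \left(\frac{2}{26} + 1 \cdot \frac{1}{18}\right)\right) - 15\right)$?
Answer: $- \frac{10117}{117} \approx -86.47$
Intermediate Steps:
$-47 + 4 \left(\left(\left(13 - 8\right) + \left(\frac{2}{26} + 1 \cdot \frac{1}{18}\right)\right) - 15\right) = -47 + 4 \left(\left(5 + \left(2 \cdot \frac{1}{26} + 1 \cdot \frac{1}{18}\right)\right) - 15\right) = -47 + 4 \left(\left(5 + \left(\frac{1}{13} + \frac{1}{18}\right)\right) - 15\right) = -47 + 4 \left(\left(5 + \frac{31}{234}\right) - 15\right) = -47 + 4 \left(\frac{1201}{234} - 15\right) = -47 + 4 \left(- \frac{2309}{234}\right) = -47 - \frac{4618}{117} = - \frac{10117}{117}$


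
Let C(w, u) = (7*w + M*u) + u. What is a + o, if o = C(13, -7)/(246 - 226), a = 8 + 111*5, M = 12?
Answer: 563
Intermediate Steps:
C(w, u) = 7*w + 13*u (C(w, u) = (7*w + 12*u) + u = 7*w + 13*u)
a = 563 (a = 8 + 555 = 563)
o = 0 (o = (7*13 + 13*(-7))/(246 - 226) = (91 - 91)/20 = 0*(1/20) = 0)
a + o = 563 + 0 = 563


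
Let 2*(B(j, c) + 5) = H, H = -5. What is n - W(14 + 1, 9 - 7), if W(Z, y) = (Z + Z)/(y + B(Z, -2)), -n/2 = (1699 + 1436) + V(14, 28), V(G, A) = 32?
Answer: -69614/11 ≈ -6328.5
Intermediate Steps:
n = -6334 (n = -2*((1699 + 1436) + 32) = -2*(3135 + 32) = -2*3167 = -6334)
B(j, c) = -15/2 (B(j, c) = -5 + (½)*(-5) = -5 - 5/2 = -15/2)
W(Z, y) = 2*Z/(-15/2 + y) (W(Z, y) = (Z + Z)/(y - 15/2) = (2*Z)/(-15/2 + y) = 2*Z/(-15/2 + y))
n - W(14 + 1, 9 - 7) = -6334 - 4*(14 + 1)/(-15 + 2*(9 - 7)) = -6334 - 4*15/(-15 + 2*2) = -6334 - 4*15/(-15 + 4) = -6334 - 4*15/(-11) = -6334 - 4*15*(-1)/11 = -6334 - 1*(-60/11) = -6334 + 60/11 = -69614/11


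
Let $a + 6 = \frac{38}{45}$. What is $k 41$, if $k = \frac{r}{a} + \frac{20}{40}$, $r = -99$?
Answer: $\frac{187411}{232} \approx 807.81$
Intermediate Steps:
$a = - \frac{232}{45}$ ($a = -6 + \frac{38}{45} = - \frac{232}{45} \approx -5.1556$)
$k = \frac{4571}{232}$ ($k = - \frac{99}{- \frac{232}{45}} + \frac{20}{40} = \left(-99\right) \left(- \frac{45}{232}\right) + 20 \cdot \frac{1}{40} = \frac{4455}{232} + \frac{1}{2} = \frac{4571}{232} \approx 19.703$)
$k 41 = \frac{4571}{232} \cdot 41 = \frac{187411}{232}$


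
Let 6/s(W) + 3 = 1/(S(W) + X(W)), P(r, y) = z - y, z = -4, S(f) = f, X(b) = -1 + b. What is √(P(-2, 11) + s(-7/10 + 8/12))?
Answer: I*√7287/21 ≈ 4.0649*I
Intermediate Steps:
P(r, y) = -4 - y
s(W) = 6/(-3 + 1/(-1 + 2*W)) (s(W) = 6/(-3 + 1/(W + (-1 + W))) = 6/(-3 + 1/(-1 + 2*W)))
√(P(-2, 11) + s(-7/10 + 8/12)) = √((-4 - 1*11) + 3*(1 - 2*(-7/10 + 8/12))/(-2 + 3*(-7/10 + 8/12))) = √((-4 - 11) + 3*(1 - 2*(-7*⅒ + 8*(1/12)))/(-2 + 3*(-7*⅒ + 8*(1/12)))) = √(-15 + 3*(1 - 2*(-7/10 + ⅔))/(-2 + 3*(-7/10 + ⅔))) = √(-15 + 3*(1 - 2*(-1/30))/(-2 + 3*(-1/30))) = √(-15 + 3*(1 + 1/15)/(-2 - ⅒)) = √(-15 + 3*(16/15)/(-21/10)) = √(-15 + 3*(-10/21)*(16/15)) = √(-15 - 32/21) = √(-347/21) = I*√7287/21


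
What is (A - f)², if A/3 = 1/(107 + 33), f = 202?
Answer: 799588729/19600 ≈ 40795.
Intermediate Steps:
A = 3/140 (A = 3/(107 + 33) = 3/140 ≈ 0.021429)
(A - f)² = (3/140 - 1*202)² = (3/140 - 202)² = (-28277/140)² = 799588729/19600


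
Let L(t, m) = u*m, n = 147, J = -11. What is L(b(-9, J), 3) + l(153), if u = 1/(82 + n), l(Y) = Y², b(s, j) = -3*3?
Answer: 5360664/229 ≈ 23409.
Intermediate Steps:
b(s, j) = -9
u = 1/229 (u = 1/(82 + 147) = 1/229 ≈ 0.0043668)
L(t, m) = m/229
L(b(-9, J), 3) + l(153) = (1/229)*3 + 153² = 3/229 + 23409 = 5360664/229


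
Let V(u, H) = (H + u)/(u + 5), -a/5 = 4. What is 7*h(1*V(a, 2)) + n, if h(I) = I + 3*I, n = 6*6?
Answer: 348/5 ≈ 69.600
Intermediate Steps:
a = -20 (a = -5*4 = -20)
V(u, H) = (H + u)/(5 + u)
n = 36
h(I) = 4*I
7*h(1*V(a, 2)) + n = 7*(4*(1*((2 - 20)/(5 - 20)))) + 36 = 7*(4*(1*(-18/(-15)))) + 36 = 7*(4*(1*(-1/15*(-18)))) + 36 = 7*(4*(1*(6/5))) + 36 = 7*(4*(6/5)) + 36 = 7*(24/5) + 36 = 168/5 + 36 = 348/5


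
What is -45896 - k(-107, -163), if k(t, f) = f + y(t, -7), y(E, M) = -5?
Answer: -45728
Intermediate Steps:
k(t, f) = -5 + f (k(t, f) = f - 5 = -5 + f)
-45896 - k(-107, -163) = -45896 - (-5 - 163) = -45896 - 1*(-168) = -45896 + 168 = -45728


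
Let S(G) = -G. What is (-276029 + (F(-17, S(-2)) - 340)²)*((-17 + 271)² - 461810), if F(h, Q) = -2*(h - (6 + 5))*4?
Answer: 104318677462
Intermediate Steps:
F(h, Q) = 88 - 8*h (F(h, Q) = -2*(h - 1*11)*4 = -2*(h - 11)*4 = -2*(-11 + h)*4 = (22 - 2*h)*4 = 88 - 8*h)
(-276029 + (F(-17, S(-2)) - 340)²)*((-17 + 271)² - 461810) = (-276029 + ((88 - 8*(-17)) - 340)²)*((-17 + 271)² - 461810) = (-276029 + ((88 + 136) - 340)²)*(254² - 461810) = (-276029 + (224 - 340)²)*(64516 - 461810) = (-276029 + (-116)²)*(-397294) = (-276029 + 13456)*(-397294) = -262573*(-397294) = 104318677462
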